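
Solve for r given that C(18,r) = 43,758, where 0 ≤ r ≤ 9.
8

Reasoning: C(18,r) is increasing for 0 ≤ r ≤ 9. Stepping up (C(18,r+1) = C(18,r)·(18−r)/(r+1)): C(18,1) = 18, C(18,2) = 153, C(18,3) = 816, C(18,4) = 3,060, C(18,5) = 8,568, C(18,6) = 18,564, C(18,7) = 31,824, C(18,8) = 43,758 ✓. So r = 8.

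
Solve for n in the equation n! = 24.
n! is strictly increasing. 2! = 2, 3! = 6, 4! = 24 ✓. So n = 4.

Answer: 4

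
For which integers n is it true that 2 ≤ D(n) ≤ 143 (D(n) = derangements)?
3, 4, 5

Explanation: Using D(n) = (n−1)[D(n−1) + D(n−2)] with D(1)=0, D(2)=1: D(2)=1; D(3)=2; D(4)=9; D(5)=44; D(6)=265. So valid n = 3, 4, 5.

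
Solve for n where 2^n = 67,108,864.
26

Explanation: 67,108,864 = 1,024 × 1,024 × 64 = 2^10 × 2^10 × 2^6 = 2^26, so n = 26.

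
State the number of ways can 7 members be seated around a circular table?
Circular arrangements: (7-1)! = 720.

Answer: 720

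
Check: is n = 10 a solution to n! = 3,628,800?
10! = 10·9! = 10·362,880 = 3,628,800, which equals 3,628,800.

Answer: Yes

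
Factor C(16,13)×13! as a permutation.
C(16,13)×13! = [16!/(13!(3)!)]×13! = 16!/(3)! = P(16,13) = 3,487,131,648,000.
Final answer: P(16,13)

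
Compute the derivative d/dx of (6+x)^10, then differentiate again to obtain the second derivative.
90(6+x)^8

Working:
First derivative: 10(6+x)^{9}. Second derivative: 10·9·(6+x)^{8} = 90(6+x)^{8}.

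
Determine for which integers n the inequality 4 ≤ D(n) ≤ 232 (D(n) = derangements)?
4, 5
Using D(n) = (n−1)[D(n−1) + D(n−2)] with D(1)=0, D(2)=1: D(3)=2; D(4)=9; D(5)=44; D(6)=265. So valid n = 4, 5.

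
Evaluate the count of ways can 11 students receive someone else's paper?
14,684,570

Using D(n) = (n-1)[D(n-1) + D(n-2)]:
D(11) = (11-1) × [D(10) + D(9)]
      = 10 × [1334961 + 133496]
      = 10 × 1468457
      = 14,684,570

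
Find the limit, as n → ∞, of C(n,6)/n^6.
1/720
C(n,6) ≈ n^6/6! for large n. Limit = 1/6! = 1/720.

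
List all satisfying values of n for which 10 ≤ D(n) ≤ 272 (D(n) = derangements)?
5, 6
Using D(n) = (n−1)[D(n−1) + D(n−2)] with D(1)=0, D(2)=1: D(4)=9; D(5)=44; D(6)=265; D(7)=1,854. So valid n = 5, 6.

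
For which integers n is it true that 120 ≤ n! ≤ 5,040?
n! is strictly increasing; 5! = 120 and 7! = 5,040, so valid n = 5, 6, 7.

Answer: 5, 6, 7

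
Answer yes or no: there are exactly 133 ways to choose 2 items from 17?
C(17,2) = 136 ≠ 133.
Final answer: No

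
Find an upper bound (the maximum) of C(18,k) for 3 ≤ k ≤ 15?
C(18,k) is maximised at the centre of the row: C(18,9) = 48,620.

Answer: 48,620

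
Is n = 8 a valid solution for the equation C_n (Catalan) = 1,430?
Yes

Reasoning: C_8 = C(16,8)/(8+1) = 12,870/9 = 1,430, which equals 1,430.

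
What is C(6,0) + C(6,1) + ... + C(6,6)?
64

Working:
Sum of binomial coefficients = 2^6 = 64.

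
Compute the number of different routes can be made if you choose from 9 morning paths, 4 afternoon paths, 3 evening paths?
108
By the multiplication principle: 9 × 4 × 3 = 108.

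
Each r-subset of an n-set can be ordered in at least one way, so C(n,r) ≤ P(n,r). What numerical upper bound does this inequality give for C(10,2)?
90

Solution: P(10,2) = 10·9 = 90, so C(10,2) ≤ 90. (The bound is loose by a factor of 2! = 2: C(10,2) = 90/2 = 45.)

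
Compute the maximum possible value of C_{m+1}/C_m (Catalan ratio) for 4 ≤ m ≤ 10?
7/2

Solution: C_{m+1}/C_m = 2(2m+1)/(m+2), which increases with m. Maximum at m = 10: 2·21/12 = 7/2.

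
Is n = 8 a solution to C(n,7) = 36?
No

Reasoning: C(8,7) = 8·7·6·5·4·3·2/7! = 40,320/5,040 = 8, which does not equal 36.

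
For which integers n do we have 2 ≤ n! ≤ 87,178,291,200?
2, 3, 4, 5, 6, 7, 8, 9, 10, 11, 12, 13, 14

Reasoning: n! is strictly increasing; 2! = 2 and 14! = 87,178,291,200, so valid n = 2, 3, 4, 5, 6, 7, 8, 9, 10, 11, 12, 13, 14.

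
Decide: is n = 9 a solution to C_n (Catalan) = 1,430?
No

Explanation: C_9 = C(18,9)/(9+1) = 48,620/10 = 4,862, which does not equal 1,430.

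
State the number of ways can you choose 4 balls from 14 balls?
C(14,4) = 14! / (4! × (14-4)!)
         = 14! / (4! × 10!)
         = 1,001

Answer: 1,001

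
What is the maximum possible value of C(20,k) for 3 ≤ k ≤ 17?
184,756

C(20,k) is maximised at the centre of the row: C(20,10) = 184,756.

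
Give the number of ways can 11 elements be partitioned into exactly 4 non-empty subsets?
145,750

This equals S(11,4), the Stirling number of the 2nd kind.
Using the Stirling recurrence: S(n,k) = k·S(n-1,k) + S(n-1,k-1)
S(11,4) = 4·S(10,4) + S(10,3)
         = 4·34105 + 9330
         = 136420 + 9330
         = 145,750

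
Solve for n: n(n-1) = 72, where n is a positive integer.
9
n² − n − 72 = 0, so n = (1 ± √(1 + 4·72))/2 = (1 ± √289)/2 = (1 ± 17)/2, i.e. n = 9 or n = -8. Taking the positive root, n = 9 (check: 9×8 = 72).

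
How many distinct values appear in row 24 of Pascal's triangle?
13

Working:
Row 24 has entries C(24,0)..C(24,24); by symmetry C(24,k)=C(24,24-k), giving 13 distinct values.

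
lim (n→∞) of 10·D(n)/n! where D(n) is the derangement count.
10/e

Solution: D(n)/n! → 1/e, so 10·D(n)/n! → 10/e.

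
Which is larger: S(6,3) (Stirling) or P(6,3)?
P(6,3)

Explanation: S(6,3) = 3·S(5,3) + S(5,2) = 3·25 + 15 = 90; P(6,3) = 120.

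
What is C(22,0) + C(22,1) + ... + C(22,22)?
4,194,304

Explanation: Sum of binomial coefficients = 2^22 = 4,194,304.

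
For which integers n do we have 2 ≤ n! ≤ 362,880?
2, 3, 4, 5, 6, 7, 8, 9

Reasoning: n! is strictly increasing; 2! = 2 and 9! = 362,880, so valid n = 2, 3, 4, 5, 6, 7, 8, 9.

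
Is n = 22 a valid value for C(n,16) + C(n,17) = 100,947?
Yes

Solution: C(22,16) + C(22,17) = 74,613 + 26,334 = 100,947, which equals 100,947.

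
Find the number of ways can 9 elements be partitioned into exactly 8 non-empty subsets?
36
This equals S(9,8), the Stirling number of the 2nd kind.
Using the Stirling recurrence: S(n,k) = k·S(n-1,k) + S(n-1,k-1)
S(9,8) = 8·S(8,8) + S(8,7)
         = 8·1 + 28
         = 8 + 28
         = 36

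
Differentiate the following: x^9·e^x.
(9x^8 + x^9)e^x
Product rule: d/dx[x^9]·e^x + x^9·d/dx[e^x] = 9x^{8}e^x + x^9e^x.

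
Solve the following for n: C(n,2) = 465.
C(n,2) = n(n−1)/2! is increasing in n, and n(n−1) = 2!·465 = 930 ≈ (n−0.5)^2 gives n ≈ 31.0. Check: C(29,2) = 406, C(30,2) = 435, C(31,2) = 465 ✓. So n = 31.
Final answer: 31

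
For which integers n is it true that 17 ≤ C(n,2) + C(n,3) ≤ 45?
5, 6

Reasoning: C(4,2)+C(4,3)=10; C(5,2)+C(5,3)=20; C(6,2)+C(6,3)=35; C(7,2)+C(7,3)=56. So valid n = 5, 6.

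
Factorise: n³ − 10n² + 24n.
n³ − 10n² + 24n = n(n² − 10n + 24) = n(n − 4)(n − 6).
Final answer: n(n − 4)(n − 6)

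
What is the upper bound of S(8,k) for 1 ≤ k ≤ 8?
Row S(8,k) for k = 1..8 (via S(n,k) = k·S(n−1,k) + S(n−1,k−1)): 1, 127, 966, 1,701, 1,050, 266, 28, 1. The row is unimodal; maximum at k = 4: 1,701.

Answer: 1,701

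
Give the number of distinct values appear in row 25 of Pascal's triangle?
13

Solution: Row 25 has entries C(25,0)..C(25,25); by symmetry C(25,k)=C(25,25-k), giving 13 distinct values.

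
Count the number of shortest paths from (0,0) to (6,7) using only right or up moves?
Choose 6 rights from 13 moves: C(13,6) = 1,716.

Answer: 1,716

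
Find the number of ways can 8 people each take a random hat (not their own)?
14,833

Explanation: Using D(n) = (n-1)[D(n-1) + D(n-2)]:
D(8) = (8-1) × [D(7) + D(6)]
      = 7 × [1854 + 265]
      = 7 × 2119
      = 14,833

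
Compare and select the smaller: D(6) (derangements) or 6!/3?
6!/3

Explanation: D(6) = (6-1)·[D(5) + D(4)] = 5·[44 + 9] = 265; 6!/3 = 720/3 = 240.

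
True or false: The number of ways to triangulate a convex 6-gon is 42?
Triangulations of a convex 6-gon are counted by the Catalan number C_4: C_4 = C(8,4)/(4+1) = 70/5 = 14.
Final answer: False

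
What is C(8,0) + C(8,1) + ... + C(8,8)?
256
Sum of binomial coefficients = 2^8 = 256.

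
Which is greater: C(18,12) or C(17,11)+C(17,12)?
Equal

By Pascal's identity: C(18,12) = C(17,11)+C(17,12) = 18,564. Equal.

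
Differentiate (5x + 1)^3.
15(5x + 1)^2

Chain rule: 3(5x+1)^{2} × 5 = 15(5x+1)^{2}.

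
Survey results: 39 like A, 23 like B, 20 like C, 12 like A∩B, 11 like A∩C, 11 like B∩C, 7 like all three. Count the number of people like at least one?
|A∪B∪C| = 39+23+20-12-11-11+7 = 55.

Answer: 55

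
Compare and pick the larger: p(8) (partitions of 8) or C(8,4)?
C(8,4)

Reasoning: Pentagonal recurrence p(n) = p(n−1) + p(n−2) − p(n−5) − p(n−7) + …: p(8) = p(7) + p(6) − p(3) − p(1) = 15 + 11 − 3 − 1 = 22; C(8,4) = 70.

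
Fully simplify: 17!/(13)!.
This equals 17×16×...×14 = 57,120.
Final answer: 57,120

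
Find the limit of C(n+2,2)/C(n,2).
1

Solution: Both numerator and denominator grow as n^2/2! for large n, so the ratio → 1.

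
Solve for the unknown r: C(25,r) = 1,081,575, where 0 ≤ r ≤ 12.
C(25,r) is increasing for 0 ≤ r ≤ 12. Stepping up (C(25,r+1) = C(25,r)·(25−r)/(r+1)): C(25,1) = 25, C(25,2) = 300, C(25,3) = 2,300, C(25,4) = 12,650, C(25,5) = 53,130, C(25,6) = 177,100, C(25,7) = 480,700, C(25,8) = 1,081,575 ✓. So r = 8.
Final answer: 8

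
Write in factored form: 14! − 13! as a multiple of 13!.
13 × 13! = 80,951,270,400

14! − 13! = 14·13! − 13! = (14 − 1)·13! = 13 × 13! = 80,951,270,400.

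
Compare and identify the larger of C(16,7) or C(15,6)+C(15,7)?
Equal

Solution: By Pascal's identity: C(16,7) = C(15,6)+C(15,7) = 11,440. Equal.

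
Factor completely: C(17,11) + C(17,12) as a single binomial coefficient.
C(18,12)

By Pascal's identity: C(17,11) + C(17,12) = C(18,12) = 18,564.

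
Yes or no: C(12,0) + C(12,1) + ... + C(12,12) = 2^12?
Binomial theorem with x = y = 1: Σ C(12,i) = (1+1)^12 = 2^12 = 4,096. The statement holds.
Final answer: Yes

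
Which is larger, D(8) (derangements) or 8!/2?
D(8) = (8-1)·[D(7) + D(6)] = 7·[1,854 + 265] = 14,833; 8!/2 = 40,320/2 = 20,160.
Final answer: 8!/2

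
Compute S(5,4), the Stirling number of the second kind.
10

Reasoning: Using the Stirling recurrence: S(n,k) = k·S(n-1,k) + S(n-1,k-1)
S(5,4) = 4·S(4,4) + S(4,3)
         = 4·1 + 6
         = 4 + 6
         = 10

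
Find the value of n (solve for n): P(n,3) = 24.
4

P(n,3) = n(n−1)(n−2) is increasing in n; n(n−1)(n−2) ≈ (n−1)^3 = 24 gives n ≈ 3.9. Check: P(3,3) = 6, P(4,3) = 24 ✓. So n = 4.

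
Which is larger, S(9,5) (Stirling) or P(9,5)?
P(9,5)

Working:
S(9,5) = 5·S(8,5) + S(8,4) = 5·1,050 + 1,701 = 6,951; P(9,5) = 15,120.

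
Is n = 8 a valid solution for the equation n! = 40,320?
Yes

Working:
8! = 8·7! = 8·5,040 = 40,320, which equals 40,320.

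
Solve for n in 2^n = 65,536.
16

65,536 = 1,024 × 64 = 2^10 × 2^6 = 2^16, so n = 16.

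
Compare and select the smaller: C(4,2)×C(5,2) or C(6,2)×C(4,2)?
C(4,2)×C(5,2)=60, C(6,2)×C(4,2)=90.
Final answer: C(4,2)×C(5,2)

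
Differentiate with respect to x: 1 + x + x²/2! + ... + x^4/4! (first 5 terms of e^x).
1 + x + x²/2! + ... + x^3/3!

Working:
Differentiating term by term gives the first 4 terms of e^x.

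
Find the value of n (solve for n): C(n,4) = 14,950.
26

Working:
C(n,4) = n(n−1)(n−2)(n−3)/4! is increasing in n, and n(n−1)(n−2)(n−3) = 4!·14,950 = 358,800 ≈ (n−1.5)^4 gives n ≈ 26.0. Check: C(24,4) = 10,626, C(25,4) = 12,650, C(26,4) = 14,950 ✓. So n = 26.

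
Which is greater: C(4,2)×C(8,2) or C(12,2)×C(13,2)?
C(4,2)×C(8,2)=168, C(12,2)×C(13,2)=5,148.

Answer: C(12,2)×C(13,2)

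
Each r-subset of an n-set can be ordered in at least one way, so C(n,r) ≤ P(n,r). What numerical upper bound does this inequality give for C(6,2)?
30
P(6,2) = 6·5 = 30, so C(6,2) ≤ 30. (The bound is loose by a factor of 2! = 2: C(6,2) = 30/2 = 15.)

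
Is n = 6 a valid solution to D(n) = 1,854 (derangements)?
No

D(6) = (6-1)·[D(5) + D(4)] = 5·[44 + 9] = 265, which does not equal 1,854.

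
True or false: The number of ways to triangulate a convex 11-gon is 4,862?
True

Working:
Triangulations of a convex 11-gon are counted by the Catalan number C_9: C_9 = C(18,9)/(9+1) = 48,620/10 = 4,862.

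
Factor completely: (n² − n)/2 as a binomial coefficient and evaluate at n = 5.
(n² − n)/2 = n(n−1)/2 = C(n,2). At n = 5: C(5,2) = 10.
Final answer: C(n,2); C(5,2) = 10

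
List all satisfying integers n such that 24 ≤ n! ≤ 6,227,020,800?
n! is strictly increasing; 4! = 24 and 13! = 6,227,020,800, so valid n = 4, 5, 6, 7, 8, 9, 10, 11, 12, 13.
Final answer: 4, 5, 6, 7, 8, 9, 10, 11, 12, 13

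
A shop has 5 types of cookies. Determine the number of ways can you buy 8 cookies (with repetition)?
495

Explanation: Stars and bars: C(8+5-1, 8) = C(12, 8) = 495.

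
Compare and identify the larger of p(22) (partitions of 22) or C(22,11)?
Pentagonal recurrence p(n) = p(n−1) + p(n−2) − p(n−5) − p(n−7) + …: p(22) = p(21) + p(20) − p(17) − p(15) + p(10) + p(7) − p(0) = 792 + 627 − 297 − 176 + 42 + 15 − 1 = 1,002; C(22,11) = 705,432.
Final answer: C(22,11)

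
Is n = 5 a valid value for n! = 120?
5! = 5·4! = 5·24 = 120, which equals 120.
Final answer: Yes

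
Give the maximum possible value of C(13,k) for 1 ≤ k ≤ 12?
C(13,k) is maximised at the centre of the row: C(13,6) = 1,716.

Answer: 1,716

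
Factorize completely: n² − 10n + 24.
(n − 4)(n − 6)

Explanation: Seek roots whose sum is 10 and product is 24: (4, 6). So n² − 10n + 24 = (n − 4)(n − 6).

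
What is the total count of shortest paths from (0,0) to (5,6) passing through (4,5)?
To (4,5): C(9,4)=126. From there: C(2,1)=2. Total: 252.

Answer: 252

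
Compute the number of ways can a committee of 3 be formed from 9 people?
84

Explanation: C(9,3) = 9! / (3! × (9-3)!)
         = 9! / (3! × 6!)
         = 84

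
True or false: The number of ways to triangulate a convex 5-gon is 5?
Triangulations of a convex 5-gon are counted by the Catalan number C_3: C_3 = C(6,3)/(3+1) = 20/4 = 5.
Final answer: True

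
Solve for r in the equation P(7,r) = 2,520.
5

Solution: P(7,r) = 7·6·…·(7−r+1), a product of r factors. Multiplying down from 7: 7 = 7; 7·6 = 42; 7·6·5 = 210; 7·6·5·4 = 840; 7·6·5·4·3 = 2,520 ✓ (5 factors). So r = 5.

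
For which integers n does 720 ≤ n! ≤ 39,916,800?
n! is strictly increasing; 6! = 720 and 11! = 39,916,800, so valid n = 6, 7, 8, 9, 10, 11.
Final answer: 6, 7, 8, 9, 10, 11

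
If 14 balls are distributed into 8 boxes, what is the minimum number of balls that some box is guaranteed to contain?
2

Reasoning: Pigeonhole: ⌈14/8⌉ = 2.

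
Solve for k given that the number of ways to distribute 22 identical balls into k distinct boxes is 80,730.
6

Explanation: Stars and bars: the count is C(22+k−1, k−1), increasing in k. k=4: C(25,3) = 2,300, k=5: C(26,4) = 14,950, k=6: C(27,5) = 80,730 ✓. So k = 6.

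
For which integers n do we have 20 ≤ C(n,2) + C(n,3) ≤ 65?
5, 6, 7

Working:
C(4,2)+C(4,3)=10; C(5,2)+C(5,3)=20; C(6,2)+C(6,3)=35; C(7,2)+C(7,3)=56; C(8,2)+C(8,3)=84. So valid n = 5, 6, 7.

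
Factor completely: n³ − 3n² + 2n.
n(n − 1)(n − 2)

Explanation: n³ − 3n² + 2n = n(n² − 3n + 2) = n(n − 1)(n − 2).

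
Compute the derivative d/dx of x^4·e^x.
(4x^3 + x^4)e^x

Reasoning: Product rule: d/dx[x^4]·e^x + x^4·d/dx[e^x] = 4x^{3}e^x + x^4e^x.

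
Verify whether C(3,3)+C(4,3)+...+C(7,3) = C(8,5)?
Hockey stick identity gives Σ = C(8,4) = 70; RHS C(8,5) = 56.
Final answer: False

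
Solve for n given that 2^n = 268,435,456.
268,435,456 = 1,024 × 1,024 × 256 = 2^10 × 2^10 × 2^8 = 2^28, so n = 28.
Final answer: 28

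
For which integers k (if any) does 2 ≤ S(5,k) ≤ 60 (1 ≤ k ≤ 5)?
2, 3, 4

Solution: S(5,1)=1; S(5,2)=15; S(5,3)=25; S(5,4)=10; S(5,5)=1. So valid k = 2, 3, 4.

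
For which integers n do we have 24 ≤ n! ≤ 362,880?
4, 5, 6, 7, 8, 9

Solution: n! is strictly increasing; 4! = 24 and 9! = 362,880, so valid n = 4, 5, 6, 7, 8, 9.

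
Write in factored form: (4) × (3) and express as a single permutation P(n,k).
P(4,2) = 4!/(2)!

Explanation: Product of 2 consecutive descending integers starting at 4: P(4,2) = 4!/2! = 12.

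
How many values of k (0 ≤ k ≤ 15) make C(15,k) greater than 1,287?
8

Working:
Row 15 is unimodal and symmetric about k=15/2. C(15,3)=455 ≤ 1,287; C(15,4)=1,365 > 1,287; by symmetry C(15,k) > 1,287 for k = 4..11. That's 11 - 4 + 1 = 8 values.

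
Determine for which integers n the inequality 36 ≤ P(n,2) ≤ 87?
7, 8, 9

Explanation: P(6,2)=30; P(7,2)=42; P(8,2)=56; P(9,2)=72; P(10,2)=90. So valid n = 7, 8, 9.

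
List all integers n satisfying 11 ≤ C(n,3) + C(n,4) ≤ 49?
5, 6

Explanation: C(4,3)+C(4,4)=5; C(5,3)+C(5,4)=15; C(6,3)+C(6,4)=35; C(7,3)+C(7,4)=70. So valid n = 5, 6.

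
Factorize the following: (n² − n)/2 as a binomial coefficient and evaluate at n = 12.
(n² − n)/2 = n(n−1)/2 = C(n,2). At n = 12: C(12,2) = 66.
Final answer: C(n,2); C(12,2) = 66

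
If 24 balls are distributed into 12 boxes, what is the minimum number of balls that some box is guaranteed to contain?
2

Working:
Pigeonhole: ⌈24/12⌉ = 2.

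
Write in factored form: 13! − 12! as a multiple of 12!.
12 × 12! = 5,748,019,200

Reasoning: 13! − 12! = 13·12! − 12! = (13 − 1)·12! = 12 × 12! = 5,748,019,200.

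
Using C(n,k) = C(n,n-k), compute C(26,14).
9,657,700

Explanation: C(26,14) = C(26,12) = 9,657,700.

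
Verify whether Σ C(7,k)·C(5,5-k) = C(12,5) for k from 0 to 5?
True

Solution: Vandermonde's identity gives C(12,5) = 792; RHS C(12,5) = 792.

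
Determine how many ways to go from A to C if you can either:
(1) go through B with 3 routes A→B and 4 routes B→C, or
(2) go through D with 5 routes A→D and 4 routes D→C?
32

Reasoning: Route via B: 3×4=12. Route via D: 5×4=20. Total: 32.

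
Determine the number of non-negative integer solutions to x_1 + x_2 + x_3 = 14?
C(14+3-1, 3-1) = 120.

Answer: 120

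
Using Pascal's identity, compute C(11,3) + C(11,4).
495

Solution: C(11,3) + C(11,4) = C(12,4) = 495.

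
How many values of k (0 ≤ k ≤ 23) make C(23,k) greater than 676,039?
Row 23 is unimodal and symmetric about k=23/2. C(23,8)=490,314 ≤ 676,039; C(23,9)=817,190 > 676,039; by symmetry C(23,k) > 676,039 for k = 9..14. That's 14 - 9 + 1 = 6 values.
Final answer: 6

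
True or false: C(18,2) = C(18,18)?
False

C(18,2) = 153 but C(18,18) = 1; symmetry gives C(18,2) = C(18,16), not C(18,18).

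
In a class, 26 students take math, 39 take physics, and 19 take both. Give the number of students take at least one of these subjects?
46

Explanation: |A∪B| = |A|+|B|-|A∩B| = 26+39-19 = 46.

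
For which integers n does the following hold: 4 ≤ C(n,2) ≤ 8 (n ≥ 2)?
4

Working:
C(3,2)=3; C(4,2)=6; C(5,2)=10. So valid n = 4.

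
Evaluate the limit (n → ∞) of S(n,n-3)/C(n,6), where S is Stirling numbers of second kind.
15

Working:
The leading term of S(n,n-3) as a polynomial in n is (5)!!·C(n,6), so the ratio → (5)!! = 15.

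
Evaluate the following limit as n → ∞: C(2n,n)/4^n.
0
C(2n,n) ~ 4^n/√(πn), so C(2n,n)/4^n ~ 1/√(πn) → 0.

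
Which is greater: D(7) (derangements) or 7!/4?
D(7)

Solution: D(7) = (7-1)·[D(6) + D(5)] = 6·[265 + 44] = 1,854; 7!/4 = 5,040/4 = 1,260.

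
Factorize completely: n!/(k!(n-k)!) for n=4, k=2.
C(4,2) = 6

This is the binomial coefficient C(4,2) = 6.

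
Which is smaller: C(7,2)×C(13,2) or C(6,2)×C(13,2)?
C(6,2)×C(13,2)

Explanation: C(7,2)×C(13,2)=1,638, C(6,2)×C(13,2)=1,170.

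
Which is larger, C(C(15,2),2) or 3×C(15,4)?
C(C(15,2),2)=5,460, 3×C(15,4)=4,095.

Answer: C(C(15,2),2)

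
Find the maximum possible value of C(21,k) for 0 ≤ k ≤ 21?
352,716

Reasoning: Maximum at k = 10 or k = 11: C(21,10) = 352,716.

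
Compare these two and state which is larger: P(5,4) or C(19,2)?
C(19,2)

Working:
P(5,4)=120, C(19,2)=171.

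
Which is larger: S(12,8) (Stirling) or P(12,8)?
P(12,8)

Solution: S(12,8) = 8·S(11,8) + S(11,7) = 8·11,880 + 63,987 = 159,027; P(12,8) = 19,958,400.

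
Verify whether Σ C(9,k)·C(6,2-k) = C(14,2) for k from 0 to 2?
False

Explanation: Vandermonde's identity gives C(15,2) = 105; RHS C(14,2) = 91.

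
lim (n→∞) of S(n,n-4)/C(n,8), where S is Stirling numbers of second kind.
The leading term of S(n,n-4) as a polynomial in n is (7)!!·C(n,8), so the ratio → (7)!! = 105.
Final answer: 105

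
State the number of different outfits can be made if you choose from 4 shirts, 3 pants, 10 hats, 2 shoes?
240

Solution: By the multiplication principle: 4 × 3 × 10 × 2 = 240.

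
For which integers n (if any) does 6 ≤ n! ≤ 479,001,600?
3, 4, 5, 6, 7, 8, 9, 10, 11, 12
n! is strictly increasing; 3! = 6 and 12! = 479,001,600, so valid n = 3, 4, 5, 6, 7, 8, 9, 10, 11, 12.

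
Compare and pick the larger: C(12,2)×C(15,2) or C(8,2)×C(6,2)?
C(12,2)×C(15,2)=6,930, C(8,2)×C(6,2)=420.
Final answer: C(12,2)×C(15,2)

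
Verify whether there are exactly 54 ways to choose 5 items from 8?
False
C(8,5) = 56 ≠ 54.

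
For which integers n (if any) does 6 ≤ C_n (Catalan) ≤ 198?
4, 5, 6

Explanation: C_3=5; C_4=14; C_5=42; C_6=132; C_7=429. So valid n = 4, 5, 6.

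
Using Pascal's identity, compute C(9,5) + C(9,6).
C(9,5) + C(9,6) = C(10,6) = 210.

Answer: 210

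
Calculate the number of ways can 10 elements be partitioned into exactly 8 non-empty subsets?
This equals S(10,8), the Stirling number of the 2nd kind.
Using the Stirling recurrence: S(n,k) = k·S(n-1,k) + S(n-1,k-1)
S(10,8) = 8·S(9,8) + S(9,7)
         = 8·36 + 462
         = 288 + 462
         = 750

Answer: 750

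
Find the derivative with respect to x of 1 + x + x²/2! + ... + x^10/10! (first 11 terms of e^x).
1 + x + x²/2! + ... + x^9/9!
Differentiating term by term gives the first 10 terms of e^x.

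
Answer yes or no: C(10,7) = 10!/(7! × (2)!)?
No

Working:
The correct denominator is 7!×3!, giving C(10,7) = 120; the stated RHS is 10!/(7!×2!) = 360 ≠ 120, so the statement does not hold.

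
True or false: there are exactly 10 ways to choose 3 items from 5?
True

Working:
C(5,3) = 10.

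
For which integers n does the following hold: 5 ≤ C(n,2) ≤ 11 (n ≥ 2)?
4, 5

Solution: C(3,2)=3; C(4,2)=6; C(5,2)=10; C(6,2)=15. So valid n = 4, 5.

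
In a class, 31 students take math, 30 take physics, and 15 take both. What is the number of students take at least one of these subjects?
46

Working:
|A∪B| = |A|+|B|-|A∩B| = 31+30-15 = 46.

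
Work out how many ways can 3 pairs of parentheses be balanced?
5

Reasoning: Using the Catalan number formula: C_n = C(2n, n) / (n+1)
C_3 = C(6, 3) / (3+1)
     = 20 / 4
     = 5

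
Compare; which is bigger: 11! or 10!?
11!

Solution: 11!=39,916,800, 10!=3,628,800. 11! > 10!.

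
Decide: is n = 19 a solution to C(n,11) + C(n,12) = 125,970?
C(19,11) + C(19,12) = 75,582 + 50,388 = 125,970, which equals 125,970.

Answer: Yes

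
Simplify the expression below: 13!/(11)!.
This equals 13×12 = 156.

Answer: 156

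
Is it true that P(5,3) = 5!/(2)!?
True

Solution: Permutation formula P(n,k) = n!/(n-k)!: 5!/2! = 120/2 = 60 = P(5,3). The statement holds.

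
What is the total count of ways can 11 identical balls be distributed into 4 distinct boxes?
364

C(11+4-1, 4-1) = C(14, 3) = 364.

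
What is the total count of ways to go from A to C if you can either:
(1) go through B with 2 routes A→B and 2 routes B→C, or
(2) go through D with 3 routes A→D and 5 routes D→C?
19

Reasoning: Route via B: 2×2=4. Route via D: 3×5=15. Total: 19.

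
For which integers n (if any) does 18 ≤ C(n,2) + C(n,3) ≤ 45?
5, 6

Solution: C(4,2)+C(4,3)=10; C(5,2)+C(5,3)=20; C(6,2)+C(6,3)=35; C(7,2)+C(7,3)=56. So valid n = 5, 6.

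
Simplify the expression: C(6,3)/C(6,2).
4/3
C(n,k+1)/C(n,k) = (n−k)/(k+1). Here (6−2)/(2+1) = 4/3 = 4/3.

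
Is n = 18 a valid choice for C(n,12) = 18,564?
Yes

Explanation: C(18,12) = 18·17·16·15·14·13·12·11·10·9·8·7/12! = 8,892,185,702,400/479,001,600 = 18,564, which equals 18,564.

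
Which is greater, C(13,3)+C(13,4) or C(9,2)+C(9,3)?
First=1,001, Second=120.

Answer: C(13,3)+C(13,4)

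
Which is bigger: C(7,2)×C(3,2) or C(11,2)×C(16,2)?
C(11,2)×C(16,2)

Reasoning: C(7,2)×C(3,2)=63, C(11,2)×C(16,2)=6,600.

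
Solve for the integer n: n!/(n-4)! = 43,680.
16

n!/(n-4)! = n×(n-1)×(n-2)×(n-3), a product of 4 consecutive integers ≈ (n−1.5)^4. 43,680^(1/4) + 1.5 ≈ 16.0; check n = 16: 16×15×14×13 = 43,680 ✓. So n = 16.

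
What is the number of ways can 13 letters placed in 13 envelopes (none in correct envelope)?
2,290,792,932

Using D(n) = (n-1)[D(n-1) + D(n-2)]:
D(13) = (13-1) × [D(12) + D(11)]
      = 12 × [176214841 + 14684570]
      = 12 × 190899411
      = 2,290,792,932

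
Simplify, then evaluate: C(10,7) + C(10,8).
165

Explanation: By Pascal's identity: C(11,8) = 165.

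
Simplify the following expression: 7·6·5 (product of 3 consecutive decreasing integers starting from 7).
210

This is P(7,3) = 7!/(4)! = 210.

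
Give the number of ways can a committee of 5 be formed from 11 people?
462

C(11,5) = 11! / (5! × (11-5)!)
         = 11! / (5! × 6!)
         = 462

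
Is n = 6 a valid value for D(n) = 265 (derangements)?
Yes

Explanation: D(6) = (6-1)·[D(5) + D(4)] = 5·[44 + 9] = 265, which equals 265.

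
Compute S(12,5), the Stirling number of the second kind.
1,379,400
Using the Stirling recurrence: S(n,k) = k·S(n-1,k) + S(n-1,k-1)
S(12,5) = 5·S(11,5) + S(11,4)
         = 5·246730 + 145750
         = 1233650 + 145750
         = 1,379,400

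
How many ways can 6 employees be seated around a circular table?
120

Reasoning: Circular arrangements: (6-1)! = 120.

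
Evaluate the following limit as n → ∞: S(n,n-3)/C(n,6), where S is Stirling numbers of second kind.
15

Explanation: The leading term of S(n,n-3) as a polynomial in n is (5)!!·C(n,6), so the ratio → (5)!! = 15.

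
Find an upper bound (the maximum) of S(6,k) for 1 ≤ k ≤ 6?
90

Explanation: Row S(6,k) for k = 1..6 (via S(n,k) = k·S(n−1,k) + S(n−1,k−1)): 1, 31, 90, 65, 15, 1. The row is unimodal; maximum at k = 3: 90.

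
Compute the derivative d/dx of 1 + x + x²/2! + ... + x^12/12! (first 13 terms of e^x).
Differentiating term by term gives the first 12 terms of e^x.
Final answer: 1 + x + x²/2! + ... + x^11/11!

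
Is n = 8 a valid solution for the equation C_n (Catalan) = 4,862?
C_8 = C(16,8)/(8+1) = 12,870/9 = 1,430, which does not equal 4,862.
Final answer: No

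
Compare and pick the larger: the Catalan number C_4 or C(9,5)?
C(9,5)

Working:
C_4 = C(8,4)/(4+1) = 70/5 = 14; C(9,5) = 126.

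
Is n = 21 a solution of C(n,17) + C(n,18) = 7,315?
C(21,17) + C(21,18) = 5,985 + 1,330 = 7,315, which equals 7,315.
Final answer: Yes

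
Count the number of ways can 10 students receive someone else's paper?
1,334,961

Using D(n) = (n-1)[D(n-1) + D(n-2)]:
D(10) = (10-1) × [D(9) + D(8)]
      = 9 × [133496 + 14833]
      = 9 × 148329
      = 1,334,961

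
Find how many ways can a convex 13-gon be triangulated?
58,786

Working:
Using the Catalan number formula: C_n = C(2n, n) / (n+1)
C_11 = C(22, 11) / (11+1)
     = 705432 / 12
     = 58,786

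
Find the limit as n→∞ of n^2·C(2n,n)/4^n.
∞
C(2n,n) ~ 4^n/√(πn), so n^2·C(2n,n)/4^n ~ n^(2 − 1/2)/√π → ∞.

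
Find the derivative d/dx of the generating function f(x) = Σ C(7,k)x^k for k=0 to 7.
Term-by-term differentiation gives Σ k·C(7,k)x^{k-1} for k=1 to 7.
Final answer: Σ k·C(7,k)x^(k-1) for k=1 to 7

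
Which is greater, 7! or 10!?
10!

Reasoning: 7!=5,040, 10!=3,628,800. 10! > 7!.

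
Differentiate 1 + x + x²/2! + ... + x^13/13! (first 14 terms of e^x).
Differentiating term by term gives the first 13 terms of e^x.

Answer: 1 + x + x²/2! + ... + x^12/12!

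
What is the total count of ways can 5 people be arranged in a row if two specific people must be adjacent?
Treat pair as unit: (5-1)! arrangements × 2 internal orders = 48.
Final answer: 48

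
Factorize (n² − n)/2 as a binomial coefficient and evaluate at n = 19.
(n² − n)/2 = n(n−1)/2 = C(n,2). At n = 19: C(19,2) = 171.

Answer: C(n,2); C(19,2) = 171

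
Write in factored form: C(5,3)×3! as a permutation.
P(5,3)
C(5,3)×3! = [5!/(3!(2)!)]×3! = 5!/(2)! = P(5,3) = 60.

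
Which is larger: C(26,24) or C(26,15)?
C(26,24)=325, C(26,15)=7,726,160.

Answer: C(26,15)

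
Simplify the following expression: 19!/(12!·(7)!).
50,388
This is C(19,12) = 50,388.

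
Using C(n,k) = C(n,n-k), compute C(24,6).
134,596

Working:
C(24,6) = C(24,18) = 134,596.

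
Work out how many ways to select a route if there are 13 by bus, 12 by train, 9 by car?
34

Reasoning: By the addition principle: 13 + 12 + 9 = 34.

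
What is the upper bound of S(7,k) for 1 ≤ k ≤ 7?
350
Row S(7,k) for k = 1..7 (via S(n,k) = k·S(n−1,k) + S(n−1,k−1)): 1, 63, 301, 350, 140, 21, 1. The row is unimodal; maximum at k = 4: 350.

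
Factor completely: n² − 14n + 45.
Seek roots whose sum is 14 and product is 45: (5, 9). So n² − 14n + 45 = (n − 5)(n − 9).

Answer: (n − 5)(n − 9)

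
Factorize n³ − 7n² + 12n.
n³ − 7n² + 12n = n(n² − 7n + 12) = n(n − 3)(n − 4).

Answer: n(n − 3)(n − 4)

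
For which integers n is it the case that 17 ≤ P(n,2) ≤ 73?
P(4,2)=12; P(5,2)=20; P(6,2)=30; P(7,2)=42; P(8,2)=56; P(9,2)=72; P(10,2)=90. So valid n = 5, 6, 7, 8, 9.
Final answer: 5, 6, 7, 8, 9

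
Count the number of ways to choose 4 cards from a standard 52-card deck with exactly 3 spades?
13 spades and 39 non-spades: C(13,3) × C(39,1) = 286 × 39 = 11,154.

Answer: 11,154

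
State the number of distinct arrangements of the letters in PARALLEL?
3,360

Word has 8 letters (P=1, A=2, R=1, L=3, E=1). Arrangements: 8!/Π(k!) = 3,360.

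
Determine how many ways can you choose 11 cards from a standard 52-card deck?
C(52,11) = 60,403,728,840.

Answer: 60,403,728,840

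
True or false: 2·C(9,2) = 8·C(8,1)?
False

Solution: Absorption identity k·C(n,k) = n·C(n-1,k-1). LHS = 2·36 = 72; RHS = 8·8 = 64.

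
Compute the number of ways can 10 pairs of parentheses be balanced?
Using the Catalan number formula: C_n = C(2n, n) / (n+1)
C_10 = C(20, 10) / (10+1)
     = 184756 / 11
     = 16,796

Answer: 16,796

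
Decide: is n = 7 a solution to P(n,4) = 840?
Yes

Working:
P(7,4) = 7·6·5·4 = 840, which equals 840.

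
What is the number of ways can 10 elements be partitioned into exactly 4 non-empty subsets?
34,105

Reasoning: This equals S(10,4), the Stirling number of the 2nd kind.
Using the Stirling recurrence: S(n,k) = k·S(n-1,k) + S(n-1,k-1)
S(10,4) = 4·S(9,4) + S(9,3)
         = 4·7770 + 3025
         = 31080 + 3025
         = 34,105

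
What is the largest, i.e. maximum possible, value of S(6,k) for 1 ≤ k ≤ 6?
90

Explanation: Row S(6,k) for k = 1..6 (via S(n,k) = k·S(n−1,k) + S(n−1,k−1)): 1, 31, 90, 65, 15, 1. The row is unimodal; maximum at k = 3: 90.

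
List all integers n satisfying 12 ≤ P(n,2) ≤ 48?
4, 5, 6, 7

Working:
P(3,2)=6; P(4,2)=12; P(5,2)=20; P(6,2)=30; P(7,2)=42; P(8,2)=56. So valid n = 4, 5, 6, 7.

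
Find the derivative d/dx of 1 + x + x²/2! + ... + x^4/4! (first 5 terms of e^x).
1 + x + x²/2! + ... + x^3/3!

Explanation: Differentiating term by term gives the first 4 terms of e^x.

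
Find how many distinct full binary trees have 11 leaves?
16,796

Working:
Using the Catalan number formula: C_n = C(2n, n) / (n+1)
C_10 = C(20, 10) / (10+1)
     = 184756 / 11
     = 16,796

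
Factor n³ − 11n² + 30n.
n(n − 5)(n − 6)

n³ − 11n² + 30n = n(n² − 11n + 30) = n(n − 5)(n − 6).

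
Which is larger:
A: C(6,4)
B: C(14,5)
A=C(6,4)=15, B=C(14,5)=2,002.
Final answer: B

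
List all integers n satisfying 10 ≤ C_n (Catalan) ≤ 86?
4, 5

Solution: C_3=5; C_4=14; C_5=42; C_6=132. So valid n = 4, 5.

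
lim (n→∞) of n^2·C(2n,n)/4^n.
∞
C(2n,n) ~ 4^n/√(πn), so n^2·C(2n,n)/4^n ~ n^(2 − 1/2)/√π → ∞.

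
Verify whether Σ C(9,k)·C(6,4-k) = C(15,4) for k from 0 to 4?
True

Vandermonde's identity gives C(15,4) = 1,365; RHS C(15,4) = 1,365.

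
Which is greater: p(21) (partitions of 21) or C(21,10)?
C(21,10)
Pentagonal recurrence p(n) = p(n−1) + p(n−2) − p(n−5) − p(n−7) + …: p(21) = p(20) + p(19) − p(16) − p(14) + p(9) + p(6) = 627 + 490 − 231 − 135 + 30 + 11 = 792; C(21,10) = 352,716.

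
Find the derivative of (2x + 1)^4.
8(2x + 1)^3

Solution: Chain rule: 4(2x+1)^{3} × 2 = 8(2x+1)^{3}.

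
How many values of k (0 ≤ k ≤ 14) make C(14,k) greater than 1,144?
5

Explanation: Row 14 is unimodal and symmetric about k=14/2. C(14,4)=1,001 ≤ 1,144; C(14,5)=2,002 > 1,144; by symmetry C(14,k) > 1,144 for k = 5..9. That's 9 - 5 + 1 = 5 values.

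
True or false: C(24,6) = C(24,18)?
True
C(24,6) = C(24,24-6) by the symmetry property; both equal 134,596.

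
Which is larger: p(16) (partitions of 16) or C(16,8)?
C(16,8)
Pentagonal recurrence p(n) = p(n−1) + p(n−2) − p(n−5) − p(n−7) + …: p(16) = p(15) + p(14) − p(11) − p(9) + p(4) + p(1) = 176 + 135 − 56 − 30 + 5 + 1 = 231; C(16,8) = 12,870.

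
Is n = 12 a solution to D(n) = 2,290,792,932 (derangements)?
No

Solution: D(12) = (12-1)·[D(11) + D(10)] = 11·[14,684,570 + 1,334,961] = 176,214,841, which does not equal 2,290,792,932.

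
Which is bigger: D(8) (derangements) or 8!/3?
D(8) = (8-1)·[D(7) + D(6)] = 7·[1,854 + 265] = 14,833; 8!/3 = 40,320/3 = 13,440.

Answer: D(8)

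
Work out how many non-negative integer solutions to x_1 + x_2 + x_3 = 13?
105

Explanation: C(13+3-1, 3-1) = 105.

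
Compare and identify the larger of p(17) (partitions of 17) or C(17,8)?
Pentagonal recurrence p(n) = p(n−1) + p(n−2) − p(n−5) − p(n−7) + …: p(17) = p(16) + p(15) − p(12) − p(10) + p(5) + p(2) = 231 + 176 − 77 − 42 + 7 + 2 = 297; C(17,8) = 24,310.

Answer: C(17,8)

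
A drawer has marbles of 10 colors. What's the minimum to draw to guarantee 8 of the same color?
71

Working:
Worst case: 7 of each = 70. One more: 71.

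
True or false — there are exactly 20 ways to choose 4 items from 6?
False

Explanation: C(6,4) = 15 ≠ 20.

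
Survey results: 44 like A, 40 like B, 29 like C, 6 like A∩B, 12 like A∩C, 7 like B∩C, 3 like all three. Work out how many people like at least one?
91
|A∪B∪C| = 44+40+29-6-12-7+3 = 91.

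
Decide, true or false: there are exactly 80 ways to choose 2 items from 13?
C(13,2) = 78 ≠ 80.

Answer: False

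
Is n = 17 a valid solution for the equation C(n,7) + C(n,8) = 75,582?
No
C(17,7) + C(17,8) = 19,448 + 24,310 = 43,758, which does not equal 75,582.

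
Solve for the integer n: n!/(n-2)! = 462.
n!/(n-2)! = n×(n-1), a product of 2 consecutive integers ≈ (n−0.5)^2. 462^(1/2) + 0.5 ≈ 22.0; check n = 22: 22×21 = 462 ✓. So n = 22.

Answer: 22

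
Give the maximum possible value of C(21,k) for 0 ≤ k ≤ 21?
352,716

Working:
Maximum at k = 10 or k = 11: C(21,10) = 352,716.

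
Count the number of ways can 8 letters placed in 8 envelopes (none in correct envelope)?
14,833

Working:
Using D(n) = (n-1)[D(n-1) + D(n-2)]:
D(8) = (8-1) × [D(7) + D(6)]
      = 7 × [1854 + 265]
      = 7 × 2119
      = 14,833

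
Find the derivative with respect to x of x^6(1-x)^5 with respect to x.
6x^5(1-x)^5 - 5x^6(1-x)^4

Reasoning: Product rule: 6x^{5}(1-x)^{5} + x^6·(-5)(1-x)^{4}.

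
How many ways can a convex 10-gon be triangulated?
Using the Catalan number formula: C_n = C(2n, n) / (n+1)
C_8 = C(16, 8) / (8+1)
     = 12870 / 9
     = 1,430
Final answer: 1,430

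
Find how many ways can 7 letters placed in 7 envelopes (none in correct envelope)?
1,854

Using D(n) = (n-1)[D(n-1) + D(n-2)]:
D(7) = (7-1) × [D(6) + D(5)]
      = 6 × [265 + 44]
      = 6 × 309
      = 1,854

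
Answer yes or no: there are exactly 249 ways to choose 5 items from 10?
No

Working:
C(10,5) = 252 ≠ 249.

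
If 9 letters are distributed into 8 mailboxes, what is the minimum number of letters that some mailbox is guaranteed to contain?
2

Working:
Pigeonhole: ⌈9/8⌉ = 2.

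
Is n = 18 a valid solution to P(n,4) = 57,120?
P(18,4) = 18·17·16·15 = 73,440, which does not equal 57,120.
Final answer: No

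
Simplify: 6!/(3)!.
120

Reasoning: This equals 6×5×4 = 120.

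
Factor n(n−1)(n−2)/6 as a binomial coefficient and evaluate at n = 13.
C(n,3); C(13,3) = 286
n(n−1)(n−2)/6 = n!/(3!(n−3)!) = C(n,3). At n = 13: C(13,3) = 286.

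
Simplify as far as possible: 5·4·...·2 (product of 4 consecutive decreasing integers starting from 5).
This is P(5,4) = 5!/(1)! = 120.

Answer: 120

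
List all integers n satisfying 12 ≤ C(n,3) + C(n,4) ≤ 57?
5, 6

Explanation: C(4,3)+C(4,4)=5; C(5,3)+C(5,4)=15; C(6,3)+C(6,4)=35; C(7,3)+C(7,4)=70. So valid n = 5, 6.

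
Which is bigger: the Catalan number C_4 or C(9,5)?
C(9,5)

Explanation: C_4 = C(8,4)/(4+1) = 70/5 = 14; C(9,5) = 126.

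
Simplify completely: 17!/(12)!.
742,560

Reasoning: This equals 17×16×...×13 = 742,560.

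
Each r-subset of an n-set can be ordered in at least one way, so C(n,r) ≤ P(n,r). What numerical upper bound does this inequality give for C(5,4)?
120

Reasoning: P(5,4) = 5·4·3·2 = 120, so C(5,4) ≤ 120. (The bound is loose by a factor of 4! = 24: C(5,4) = 120/24 = 5.)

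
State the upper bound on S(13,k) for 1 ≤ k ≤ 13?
9,321,312

Solution: Row S(13,k) for k = 1..13 (via S(n,k) = k·S(n−1,k) + S(n−1,k−1)): 1, 4,095, 261,625, 2,532,530, 7,508,501, 9,321,312, 5,715,424, 1,899,612, 359,502, 39,325, 2,431, 78, 1. The row is unimodal; maximum at k = 6: 9,321,312.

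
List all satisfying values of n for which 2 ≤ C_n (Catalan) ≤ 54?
C_1=1; C_2=2; C_3=5; C_4=14; C_5=42; C_6=132. So valid n = 2, 3, 4, 5.

Answer: 2, 3, 4, 5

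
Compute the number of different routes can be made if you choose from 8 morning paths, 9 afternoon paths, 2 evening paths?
By the multiplication principle: 8 × 9 × 2 = 144.

Answer: 144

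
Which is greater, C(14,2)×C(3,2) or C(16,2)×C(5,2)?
C(16,2)×C(5,2)

Solution: C(14,2)×C(3,2)=273, C(16,2)×C(5,2)=1,200.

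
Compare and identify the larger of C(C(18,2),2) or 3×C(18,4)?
C(C(18,2),2)=11,628, 3×C(18,4)=9,180.

Answer: C(C(18,2),2)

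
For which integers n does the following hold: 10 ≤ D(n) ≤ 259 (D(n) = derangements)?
5

Explanation: Using D(n) = (n−1)[D(n−1) + D(n−2)] with D(1)=0, D(2)=1: D(4)=9; D(5)=44; D(6)=265. So valid n = 5.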